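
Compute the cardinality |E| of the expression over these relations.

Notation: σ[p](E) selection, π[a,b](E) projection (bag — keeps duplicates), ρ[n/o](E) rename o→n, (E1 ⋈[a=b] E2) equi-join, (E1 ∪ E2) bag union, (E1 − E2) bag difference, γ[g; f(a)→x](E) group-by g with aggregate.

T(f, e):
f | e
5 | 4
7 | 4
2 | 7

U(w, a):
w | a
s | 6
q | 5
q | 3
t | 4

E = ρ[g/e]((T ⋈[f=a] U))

Subexpression sizes:
  T → 3
  U → 4
  (T ⋈[f=a] U) → 1
  ρ[g/e]((T ⋈[f=a] U)) → 1

|E| = 1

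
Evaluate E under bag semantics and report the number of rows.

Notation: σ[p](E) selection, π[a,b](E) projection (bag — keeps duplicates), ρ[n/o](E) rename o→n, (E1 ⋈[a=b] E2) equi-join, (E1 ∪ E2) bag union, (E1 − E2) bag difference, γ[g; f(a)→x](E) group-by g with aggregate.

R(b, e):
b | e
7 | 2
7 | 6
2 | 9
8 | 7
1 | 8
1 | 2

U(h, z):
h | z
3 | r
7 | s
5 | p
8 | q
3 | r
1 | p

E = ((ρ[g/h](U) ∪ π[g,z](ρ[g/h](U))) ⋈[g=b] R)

Subexpression sizes:
  U → 6
  ρ[g/h](U) → 6
  U → 6
  ρ[g/h](U) → 6
  π[g,z](ρ[g/h](U)) → 6
  (ρ[g/h](U) ∪ π[g,z](ρ[g/h](U))) → 12
  R → 6
  ((ρ[g/h](U) ∪ π[g,z](ρ[g/h](U))) ⋈[g=b] R) → 10

|E| = 10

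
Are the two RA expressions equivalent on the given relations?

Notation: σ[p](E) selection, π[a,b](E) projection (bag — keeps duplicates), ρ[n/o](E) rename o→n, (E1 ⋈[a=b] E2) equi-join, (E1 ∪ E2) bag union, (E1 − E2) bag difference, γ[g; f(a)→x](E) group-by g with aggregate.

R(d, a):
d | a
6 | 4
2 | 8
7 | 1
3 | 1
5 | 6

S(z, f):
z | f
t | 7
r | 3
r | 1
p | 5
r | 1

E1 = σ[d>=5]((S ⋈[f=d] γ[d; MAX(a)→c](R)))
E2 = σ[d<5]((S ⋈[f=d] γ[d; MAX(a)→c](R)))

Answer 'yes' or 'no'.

E1 row counts bottom-up:
  S → 5
  R → 5
  γ[d; MAX(a)→c](R) → 5
  (S ⋈[f=d] γ[d; MAX(a)→c](R)) → 3
  σ[d>=5]((S ⋈[f=d] γ[d; MAX(a)→c](R))) → 2
E2 row counts bottom-up:
  S → 5
  R → 5
  γ[d; MAX(a)→c](R) → 5
  (S ⋈[f=d] γ[d; MAX(a)→c](R)) → 3
  σ[d<5]((S ⋈[f=d] γ[d; MAX(a)→c](R))) → 1

E1 result:
z | f | d | c
p | 5 | 5 | 6
t | 7 | 7 | 1
E2 result:
z | f | d | c
r | 3 | 3 | 1
Witness: ('p', 5, 5, 6) appears 1× in E1 but 0× in E2.

no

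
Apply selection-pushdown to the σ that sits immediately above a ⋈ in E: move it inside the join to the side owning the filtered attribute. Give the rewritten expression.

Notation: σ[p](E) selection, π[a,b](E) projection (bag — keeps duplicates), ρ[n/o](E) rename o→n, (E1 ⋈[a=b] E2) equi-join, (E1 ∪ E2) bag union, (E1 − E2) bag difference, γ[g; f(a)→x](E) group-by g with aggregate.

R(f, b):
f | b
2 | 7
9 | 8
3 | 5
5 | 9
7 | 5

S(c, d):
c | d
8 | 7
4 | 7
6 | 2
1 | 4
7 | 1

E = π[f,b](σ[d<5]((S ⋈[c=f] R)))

σ filters on d, owned by the left side.
E' = π[f,b]((σ[d<5](S) ⋈[c=f] R))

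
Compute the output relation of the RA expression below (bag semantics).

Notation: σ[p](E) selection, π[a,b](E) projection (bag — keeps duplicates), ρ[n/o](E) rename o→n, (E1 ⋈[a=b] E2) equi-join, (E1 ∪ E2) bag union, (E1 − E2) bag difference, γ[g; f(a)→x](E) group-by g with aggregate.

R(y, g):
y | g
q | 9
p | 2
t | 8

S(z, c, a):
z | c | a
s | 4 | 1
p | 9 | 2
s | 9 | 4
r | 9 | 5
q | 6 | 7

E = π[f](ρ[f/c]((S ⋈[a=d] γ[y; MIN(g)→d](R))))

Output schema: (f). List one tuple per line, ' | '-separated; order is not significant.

Stepwise |·|:
  S → 5
  R → 3
  γ[y; MIN(g)→d](R) → 3
  (S ⋈[a=d] γ[y; MIN(g)→d](R)) → 1
  ρ[f/c]((S ⋈[a=d] γ[y; MIN(g)→d](R))) → 1
  π[f](ρ[f/c]((S ⋈[a=d] γ[y; MIN(g)→d](R)))) → 1

== RESULT ==
f
9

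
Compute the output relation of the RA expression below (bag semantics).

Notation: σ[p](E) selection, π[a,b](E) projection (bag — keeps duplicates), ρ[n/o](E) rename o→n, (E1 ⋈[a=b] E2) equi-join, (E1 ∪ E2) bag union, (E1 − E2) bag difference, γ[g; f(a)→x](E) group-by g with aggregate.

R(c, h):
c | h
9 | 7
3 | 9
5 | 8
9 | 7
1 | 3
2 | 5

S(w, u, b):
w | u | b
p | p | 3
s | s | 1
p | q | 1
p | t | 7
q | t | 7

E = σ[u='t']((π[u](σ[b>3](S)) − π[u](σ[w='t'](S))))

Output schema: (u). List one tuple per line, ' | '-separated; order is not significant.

Subexpression sizes:
  S → 5
  σ[b>3](S) → 2
  π[u](σ[b>3](S)) → 2
  S → 5
  σ[w='t'](S) → 0
  π[u](σ[w='t'](S)) → 0
  (π[u](σ[b>3](S)) − π[u](σ[w='t'](S))) → 2
  σ[u='t']((π[u](σ[b>3](S)) − π[u](σ[w='t'](S)))) → 2

== RESULT ==
u
t
t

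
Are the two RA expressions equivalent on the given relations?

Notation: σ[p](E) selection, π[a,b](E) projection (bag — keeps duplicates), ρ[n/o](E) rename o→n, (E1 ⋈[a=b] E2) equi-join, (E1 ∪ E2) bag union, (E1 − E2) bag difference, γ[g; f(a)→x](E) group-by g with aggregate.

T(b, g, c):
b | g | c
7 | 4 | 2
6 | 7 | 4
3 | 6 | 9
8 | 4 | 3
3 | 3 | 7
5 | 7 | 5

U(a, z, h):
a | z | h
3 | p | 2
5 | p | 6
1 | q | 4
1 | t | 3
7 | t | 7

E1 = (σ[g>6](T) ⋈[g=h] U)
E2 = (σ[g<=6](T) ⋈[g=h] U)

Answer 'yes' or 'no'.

E1 stepwise |·|:
  T → 6
  σ[g>6](T) → 2
  U → 5
  (σ[g>6](T) ⋈[g=h] U) → 2
E2 stepwise |·|:
  T → 6
  σ[g<=6](T) → 4
  U → 5
  (σ[g<=6](T) ⋈[g=h] U) → 4

E1 result:
b | g | c | a | z | h
5 | 7 | 5 | 7 | t | 7
6 | 7 | 4 | 7 | t | 7
E2 result:
b | g | c | a | z | h
3 | 3 | 7 | 1 | t | 3
3 | 6 | 9 | 5 | p | 6
7 | 4 | 2 | 1 | q | 4
8 | 4 | 3 | 1 | q | 4
Witness: (7, 4, 2, 1, 'q', 4) appears 0× in E1 but 1× in E2.

no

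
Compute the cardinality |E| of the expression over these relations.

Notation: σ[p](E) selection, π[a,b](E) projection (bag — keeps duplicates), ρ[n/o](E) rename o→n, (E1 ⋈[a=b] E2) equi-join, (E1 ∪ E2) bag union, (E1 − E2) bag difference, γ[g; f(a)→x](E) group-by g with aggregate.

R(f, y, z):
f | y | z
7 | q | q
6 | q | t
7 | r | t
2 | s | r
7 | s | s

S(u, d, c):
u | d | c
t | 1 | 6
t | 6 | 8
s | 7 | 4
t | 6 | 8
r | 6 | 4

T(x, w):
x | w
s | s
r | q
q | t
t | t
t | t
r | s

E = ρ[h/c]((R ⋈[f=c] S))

Subexpression sizes:
  R → 5
  S → 5
  (R ⋈[f=c] S) → 1
  ρ[h/c]((R ⋈[f=c] S)) → 1

|E| = 1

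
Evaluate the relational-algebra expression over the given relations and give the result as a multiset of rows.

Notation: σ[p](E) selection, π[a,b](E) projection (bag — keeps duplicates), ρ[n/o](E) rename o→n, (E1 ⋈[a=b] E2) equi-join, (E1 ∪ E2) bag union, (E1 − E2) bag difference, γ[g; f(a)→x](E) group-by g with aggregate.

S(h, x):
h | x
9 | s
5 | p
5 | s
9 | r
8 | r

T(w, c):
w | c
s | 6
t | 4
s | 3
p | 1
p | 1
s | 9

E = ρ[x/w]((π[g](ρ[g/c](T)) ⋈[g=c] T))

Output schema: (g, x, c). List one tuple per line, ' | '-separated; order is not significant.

Row counts bottom-up:
  T → 6
  ρ[g/c](T) → 6
  π[g](ρ[g/c](T)) → 6
  T → 6
  (π[g](ρ[g/c](T)) ⋈[g=c] T) → 8
  ρ[x/w]((π[g](ρ[g/c](T)) ⋈[g=c] T)) → 8

== RESULT ==
g | x | c
1 | p | 1
1 | p | 1
1 | p | 1
1 | p | 1
3 | s | 3
4 | t | 4
6 | s | 6
9 | s | 9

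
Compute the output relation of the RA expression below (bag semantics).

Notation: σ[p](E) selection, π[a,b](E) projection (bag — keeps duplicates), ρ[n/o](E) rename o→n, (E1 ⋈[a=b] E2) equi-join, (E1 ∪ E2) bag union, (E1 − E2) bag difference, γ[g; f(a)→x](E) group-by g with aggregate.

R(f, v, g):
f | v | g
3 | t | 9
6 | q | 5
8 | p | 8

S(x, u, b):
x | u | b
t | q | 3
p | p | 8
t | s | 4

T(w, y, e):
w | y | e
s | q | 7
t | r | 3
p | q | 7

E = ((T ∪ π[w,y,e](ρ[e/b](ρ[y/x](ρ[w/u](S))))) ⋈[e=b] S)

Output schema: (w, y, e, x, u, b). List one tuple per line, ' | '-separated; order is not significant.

Stepwise |·|:
  T → 3
  S → 3
  ρ[w/u](S) → 3
  ρ[y/x](ρ[w/u](S)) → 3
  ρ[e/b](ρ[y/x](ρ[w/u](S))) → 3
  π[w,y,e](ρ[e/b](ρ[y/x](ρ[w/u](S)))) → 3
  (T ∪ π[w,y,e](ρ[e/b](ρ[y/x](ρ[w/u](S))))) → 6
  S → 3
  ((T ∪ π[w,y,e](ρ[e/b](ρ[y/x](ρ[w/u](S))))) ⋈[e=b] S) → 4

== RESULT ==
w | y | e | x | u | b
p | p | 8 | p | p | 8
q | t | 3 | t | q | 3
s | t | 4 | t | s | 4
t | r | 3 | t | q | 3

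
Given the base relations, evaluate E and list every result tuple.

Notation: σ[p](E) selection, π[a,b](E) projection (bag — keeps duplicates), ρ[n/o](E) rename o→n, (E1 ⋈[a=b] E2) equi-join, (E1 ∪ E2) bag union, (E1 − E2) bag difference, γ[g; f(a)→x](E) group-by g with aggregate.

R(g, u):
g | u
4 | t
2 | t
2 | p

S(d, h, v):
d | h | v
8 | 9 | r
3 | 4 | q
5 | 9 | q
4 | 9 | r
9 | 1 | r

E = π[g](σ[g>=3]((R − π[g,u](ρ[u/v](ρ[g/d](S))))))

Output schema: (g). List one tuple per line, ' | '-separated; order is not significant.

Stepwise |·|:
  R → 3
  S → 5
  ρ[g/d](S) → 5
  ρ[u/v](ρ[g/d](S)) → 5
  π[g,u](ρ[u/v](ρ[g/d](S))) → 5
  (R − π[g,u](ρ[u/v](ρ[g/d](S)))) → 3
  σ[g>=3]((R − π[g,u](ρ[u/v](ρ[g/d](S))))) → 1
  π[g](σ[g>=3]((R − π[g,u](ρ[u/v](ρ[g/d](S)))))) → 1

== RESULT ==
g
4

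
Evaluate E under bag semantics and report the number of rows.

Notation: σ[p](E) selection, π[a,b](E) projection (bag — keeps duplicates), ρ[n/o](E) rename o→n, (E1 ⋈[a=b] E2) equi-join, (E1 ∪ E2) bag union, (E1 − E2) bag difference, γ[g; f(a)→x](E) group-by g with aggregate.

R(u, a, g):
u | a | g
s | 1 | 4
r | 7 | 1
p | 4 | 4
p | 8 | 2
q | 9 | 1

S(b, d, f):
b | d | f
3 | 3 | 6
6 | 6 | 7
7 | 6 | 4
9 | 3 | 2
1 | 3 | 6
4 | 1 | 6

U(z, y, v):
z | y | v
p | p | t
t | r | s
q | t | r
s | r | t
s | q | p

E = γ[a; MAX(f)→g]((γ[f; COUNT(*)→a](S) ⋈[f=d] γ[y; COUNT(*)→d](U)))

Subexpression sizes:
  S → 6
  γ[f; COUNT(*)→a](S) → 4
  U → 5
  γ[y; COUNT(*)→d](U) → 4
  (γ[f; COUNT(*)→a](S) ⋈[f=d] γ[y; COUNT(*)→d](U)) → 1
  γ[a; MAX(f)→g]((γ[f; COUNT(*)→a](S) ⋈[f=d] γ[y; COUNT(*)→d](U))) → 1

|E| = 1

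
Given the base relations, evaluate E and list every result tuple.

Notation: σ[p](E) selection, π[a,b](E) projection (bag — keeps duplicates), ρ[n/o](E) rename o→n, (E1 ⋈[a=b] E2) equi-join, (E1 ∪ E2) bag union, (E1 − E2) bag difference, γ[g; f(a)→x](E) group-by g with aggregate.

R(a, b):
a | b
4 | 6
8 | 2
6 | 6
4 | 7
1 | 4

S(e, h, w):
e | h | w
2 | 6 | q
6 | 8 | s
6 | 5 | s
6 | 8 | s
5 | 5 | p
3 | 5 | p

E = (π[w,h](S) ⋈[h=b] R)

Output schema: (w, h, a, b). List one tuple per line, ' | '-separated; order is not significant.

Subexpression sizes:
  S → 6
  π[w,h](S) → 6
  R → 5
  (π[w,h](S) ⋈[h=b] R) → 2

== RESULT ==
w | h | a | b
q | 6 | 4 | 6
q | 6 | 6 | 6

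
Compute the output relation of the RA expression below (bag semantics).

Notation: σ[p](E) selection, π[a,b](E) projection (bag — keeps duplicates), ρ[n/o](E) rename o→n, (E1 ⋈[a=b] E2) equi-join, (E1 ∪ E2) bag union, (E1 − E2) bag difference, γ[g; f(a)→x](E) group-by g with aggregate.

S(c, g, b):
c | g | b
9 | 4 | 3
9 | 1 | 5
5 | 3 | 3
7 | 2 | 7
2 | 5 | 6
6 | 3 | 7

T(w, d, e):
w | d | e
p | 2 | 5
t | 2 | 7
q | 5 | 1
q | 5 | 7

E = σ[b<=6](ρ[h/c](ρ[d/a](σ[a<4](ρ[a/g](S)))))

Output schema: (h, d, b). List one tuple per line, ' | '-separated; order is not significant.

Stepwise |·|:
  S → 6
  ρ[a/g](S) → 6
  σ[a<4](ρ[a/g](S)) → 4
  ρ[d/a](σ[a<4](ρ[a/g](S))) → 4
  ρ[h/c](ρ[d/a](σ[a<4](ρ[a/g](S)))) → 4
  σ[b<=6](ρ[h/c](ρ[d/a](σ[a<4](ρ[a/g](S))))) → 2

== RESULT ==
h | d | b
5 | 3 | 3
9 | 1 | 5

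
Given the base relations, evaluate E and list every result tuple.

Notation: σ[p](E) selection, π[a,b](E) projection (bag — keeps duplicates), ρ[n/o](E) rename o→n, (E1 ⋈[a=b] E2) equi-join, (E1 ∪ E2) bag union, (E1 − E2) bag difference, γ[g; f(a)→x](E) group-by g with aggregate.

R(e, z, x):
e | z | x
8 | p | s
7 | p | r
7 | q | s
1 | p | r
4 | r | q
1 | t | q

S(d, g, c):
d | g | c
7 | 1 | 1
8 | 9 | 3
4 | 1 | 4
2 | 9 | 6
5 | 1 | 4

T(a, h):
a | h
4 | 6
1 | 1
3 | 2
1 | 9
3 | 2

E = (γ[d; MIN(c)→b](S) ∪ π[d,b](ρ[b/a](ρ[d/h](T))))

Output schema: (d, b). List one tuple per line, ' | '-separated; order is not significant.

Stepwise |·|:
  S → 5
  γ[d; MIN(c)→b](S) → 5
  T → 5
  ρ[d/h](T) → 5
  ρ[b/a](ρ[d/h](T)) → 5
  π[d,b](ρ[b/a](ρ[d/h](T))) → 5
  (γ[d; MIN(c)→b](S) ∪ π[d,b](ρ[b/a](ρ[d/h](T)))) → 10

== RESULT ==
d | b
1 | 1
2 | 3
2 | 3
2 | 6
4 | 4
5 | 4
6 | 4
7 | 1
8 | 3
9 | 1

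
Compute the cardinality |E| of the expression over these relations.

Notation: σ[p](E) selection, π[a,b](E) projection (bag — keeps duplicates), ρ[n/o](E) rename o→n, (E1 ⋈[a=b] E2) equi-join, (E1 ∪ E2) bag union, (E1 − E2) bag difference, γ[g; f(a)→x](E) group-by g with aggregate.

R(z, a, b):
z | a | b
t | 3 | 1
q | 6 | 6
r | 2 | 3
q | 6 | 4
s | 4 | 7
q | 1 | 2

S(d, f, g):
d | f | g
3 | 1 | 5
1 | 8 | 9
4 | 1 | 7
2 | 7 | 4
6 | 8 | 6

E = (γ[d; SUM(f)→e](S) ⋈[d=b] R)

Stepwise |·|:
  S → 5
  γ[d; SUM(f)→e](S) → 5
  R → 6
  (γ[d; SUM(f)→e](S) ⋈[d=b] R) → 5

|E| = 5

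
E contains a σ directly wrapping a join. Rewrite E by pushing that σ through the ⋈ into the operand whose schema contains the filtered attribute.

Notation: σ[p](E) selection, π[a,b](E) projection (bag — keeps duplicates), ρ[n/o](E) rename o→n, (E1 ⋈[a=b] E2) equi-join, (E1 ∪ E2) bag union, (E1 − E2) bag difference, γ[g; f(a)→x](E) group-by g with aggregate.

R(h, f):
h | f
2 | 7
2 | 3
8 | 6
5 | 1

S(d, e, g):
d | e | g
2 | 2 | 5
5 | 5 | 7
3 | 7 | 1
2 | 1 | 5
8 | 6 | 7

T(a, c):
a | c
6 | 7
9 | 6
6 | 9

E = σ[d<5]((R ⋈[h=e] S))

σ filters on d, owned by the right side.
E' = (R ⋈[h=e] σ[d<5](S))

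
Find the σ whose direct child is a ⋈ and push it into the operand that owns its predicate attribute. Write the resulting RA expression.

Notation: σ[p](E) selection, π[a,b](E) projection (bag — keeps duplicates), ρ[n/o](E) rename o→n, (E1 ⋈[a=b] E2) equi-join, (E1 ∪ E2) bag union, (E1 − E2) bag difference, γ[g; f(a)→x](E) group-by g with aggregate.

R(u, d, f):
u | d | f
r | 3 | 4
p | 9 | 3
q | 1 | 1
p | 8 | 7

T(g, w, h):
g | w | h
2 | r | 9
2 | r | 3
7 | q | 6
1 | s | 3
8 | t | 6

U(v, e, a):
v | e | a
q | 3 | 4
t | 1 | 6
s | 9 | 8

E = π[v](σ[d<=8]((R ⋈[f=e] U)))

σ filters on d, owned by the left side.
E' = π[v]((σ[d<=8](R) ⋈[f=e] U))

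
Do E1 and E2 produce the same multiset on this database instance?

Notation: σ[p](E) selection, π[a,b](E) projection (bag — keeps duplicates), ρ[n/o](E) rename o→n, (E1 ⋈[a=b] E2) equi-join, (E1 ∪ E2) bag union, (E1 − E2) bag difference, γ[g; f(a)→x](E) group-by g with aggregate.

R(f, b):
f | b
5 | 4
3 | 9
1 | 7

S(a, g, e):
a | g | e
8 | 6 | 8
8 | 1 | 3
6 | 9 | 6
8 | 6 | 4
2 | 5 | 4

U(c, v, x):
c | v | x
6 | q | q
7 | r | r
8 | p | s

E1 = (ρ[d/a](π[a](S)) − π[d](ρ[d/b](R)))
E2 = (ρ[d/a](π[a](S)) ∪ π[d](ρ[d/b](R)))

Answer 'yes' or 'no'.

E1 subexpression sizes:
  S → 5
  π[a](S) → 5
  ρ[d/a](π[a](S)) → 5
  R → 3
  ρ[d/b](R) → 3
  π[d](ρ[d/b](R)) → 3
  (ρ[d/a](π[a](S)) − π[d](ρ[d/b](R))) → 5
E2 subexpression sizes:
  S → 5
  π[a](S) → 5
  ρ[d/a](π[a](S)) → 5
  R → 3
  ρ[d/b](R) → 3
  π[d](ρ[d/b](R)) → 3
  (ρ[d/a](π[a](S)) ∪ π[d](ρ[d/b](R))) → 8

E1 result:
d
2
6
8
8
8
E2 result:
d
2
4
6
7
8
8
8
9
Witness: (4,) appears 0× in E1 but 1× in E2.

no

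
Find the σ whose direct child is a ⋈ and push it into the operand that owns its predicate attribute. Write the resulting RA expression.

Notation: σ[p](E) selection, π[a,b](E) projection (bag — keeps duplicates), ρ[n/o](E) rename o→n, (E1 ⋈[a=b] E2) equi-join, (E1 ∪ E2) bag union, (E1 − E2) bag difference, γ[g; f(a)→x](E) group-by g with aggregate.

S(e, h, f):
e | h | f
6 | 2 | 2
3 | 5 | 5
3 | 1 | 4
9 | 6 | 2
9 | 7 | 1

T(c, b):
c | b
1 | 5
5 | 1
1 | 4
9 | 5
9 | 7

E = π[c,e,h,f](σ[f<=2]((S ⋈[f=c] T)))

σ filters on f, owned by the left side.
E' = π[c,e,h,f]((σ[f<=2](S) ⋈[f=c] T))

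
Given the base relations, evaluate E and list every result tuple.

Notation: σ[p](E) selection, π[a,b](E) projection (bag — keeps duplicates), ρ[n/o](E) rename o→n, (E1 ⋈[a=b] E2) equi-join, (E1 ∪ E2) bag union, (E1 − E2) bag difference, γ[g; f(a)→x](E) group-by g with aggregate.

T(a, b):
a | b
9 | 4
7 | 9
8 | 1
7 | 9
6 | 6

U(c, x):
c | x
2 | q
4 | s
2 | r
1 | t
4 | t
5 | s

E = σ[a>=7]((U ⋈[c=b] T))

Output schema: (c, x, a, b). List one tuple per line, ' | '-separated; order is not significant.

Stepwise |·|:
  U → 6
  T → 5
  (U ⋈[c=b] T) → 3
  σ[a>=7]((U ⋈[c=b] T)) → 3

== RESULT ==
c | x | a | b
1 | t | 8 | 1
4 | s | 9 | 4
4 | t | 9 | 4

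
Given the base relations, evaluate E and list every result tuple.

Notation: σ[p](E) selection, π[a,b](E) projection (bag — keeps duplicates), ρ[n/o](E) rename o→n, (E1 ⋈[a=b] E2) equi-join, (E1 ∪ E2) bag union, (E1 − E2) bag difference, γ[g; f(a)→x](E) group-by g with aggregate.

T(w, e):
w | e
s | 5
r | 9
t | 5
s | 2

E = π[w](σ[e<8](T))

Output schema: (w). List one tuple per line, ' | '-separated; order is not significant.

Per-node cardinality:
  T → 4
  σ[e<8](T) → 3
  π[w](σ[e<8](T)) → 3

== RESULT ==
w
s
s
t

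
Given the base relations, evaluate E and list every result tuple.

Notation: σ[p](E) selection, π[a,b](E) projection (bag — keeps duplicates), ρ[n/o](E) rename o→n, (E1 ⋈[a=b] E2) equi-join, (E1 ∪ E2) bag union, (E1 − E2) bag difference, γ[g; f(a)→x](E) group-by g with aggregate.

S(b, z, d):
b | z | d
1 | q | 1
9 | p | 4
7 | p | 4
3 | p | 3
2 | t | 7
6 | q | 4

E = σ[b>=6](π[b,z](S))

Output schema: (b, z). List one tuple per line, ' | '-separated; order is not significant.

Row counts bottom-up:
  S → 6
  π[b,z](S) → 6
  σ[b>=6](π[b,z](S)) → 3

== RESULT ==
b | z
6 | q
7 | p
9 | p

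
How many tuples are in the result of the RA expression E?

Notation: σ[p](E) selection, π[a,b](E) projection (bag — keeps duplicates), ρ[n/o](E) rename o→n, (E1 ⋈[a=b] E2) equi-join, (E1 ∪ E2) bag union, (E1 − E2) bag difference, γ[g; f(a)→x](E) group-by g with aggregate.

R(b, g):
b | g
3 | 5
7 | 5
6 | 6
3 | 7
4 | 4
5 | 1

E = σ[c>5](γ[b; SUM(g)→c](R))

Per-node cardinality:
  R → 6
  γ[b; SUM(g)→c](R) → 5
  σ[c>5](γ[b; SUM(g)→c](R)) → 2

|E| = 2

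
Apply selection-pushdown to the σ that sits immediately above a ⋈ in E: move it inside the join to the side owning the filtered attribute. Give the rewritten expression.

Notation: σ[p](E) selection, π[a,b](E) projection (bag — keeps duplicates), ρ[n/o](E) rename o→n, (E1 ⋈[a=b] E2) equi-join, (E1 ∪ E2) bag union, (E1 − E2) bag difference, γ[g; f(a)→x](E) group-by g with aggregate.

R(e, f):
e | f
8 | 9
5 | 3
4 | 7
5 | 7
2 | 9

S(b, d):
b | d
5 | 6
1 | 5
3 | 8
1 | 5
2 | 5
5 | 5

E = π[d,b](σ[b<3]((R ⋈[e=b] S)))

σ filters on b, owned by the right side.
E' = π[d,b]((R ⋈[e=b] σ[b<3](S)))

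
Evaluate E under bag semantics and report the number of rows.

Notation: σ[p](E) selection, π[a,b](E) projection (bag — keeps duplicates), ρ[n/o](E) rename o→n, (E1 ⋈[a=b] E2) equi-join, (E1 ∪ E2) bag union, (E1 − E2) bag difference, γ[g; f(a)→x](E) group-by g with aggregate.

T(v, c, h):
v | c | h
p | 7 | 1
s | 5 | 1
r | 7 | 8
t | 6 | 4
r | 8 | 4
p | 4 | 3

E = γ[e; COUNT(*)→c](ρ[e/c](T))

Row counts bottom-up:
  T → 6
  ρ[e/c](T) → 6
  γ[e; COUNT(*)→c](ρ[e/c](T)) → 5

|E| = 5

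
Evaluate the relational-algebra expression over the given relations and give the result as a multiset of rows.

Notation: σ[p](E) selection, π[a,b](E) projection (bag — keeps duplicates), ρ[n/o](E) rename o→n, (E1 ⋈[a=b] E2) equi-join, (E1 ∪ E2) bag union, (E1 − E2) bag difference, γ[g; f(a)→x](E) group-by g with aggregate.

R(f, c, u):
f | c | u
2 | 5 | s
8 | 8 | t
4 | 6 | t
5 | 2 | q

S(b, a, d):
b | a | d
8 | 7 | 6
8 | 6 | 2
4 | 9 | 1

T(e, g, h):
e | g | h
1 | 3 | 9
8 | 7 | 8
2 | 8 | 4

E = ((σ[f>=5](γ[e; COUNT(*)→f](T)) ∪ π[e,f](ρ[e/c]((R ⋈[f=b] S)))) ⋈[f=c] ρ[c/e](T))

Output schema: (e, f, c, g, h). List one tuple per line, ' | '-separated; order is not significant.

Row counts bottom-up:
  T → 3
  γ[e; COUNT(*)→f](T) → 3
  σ[f>=5](γ[e; COUNT(*)→f](T)) → 0
  R → 4
  S → 3
  (R ⋈[f=b] S) → 3
  ρ[e/c]((R ⋈[f=b] S)) → 3
  π[e,f](ρ[e/c]((R ⋈[f=b] S))) → 3
  (σ[f>=5](γ[e; COUNT(*)→f](T)) ∪ π[e,f](ρ[e/c]((R ⋈[f=b] S)))) → 3
  T → 3
  ρ[c/e](T) → 3
  ((σ[f>=5](γ[e; COUNT(*)→f](T)) ∪ π[e,f](ρ[e/c]((R ⋈[f=b] S)))) ⋈[f=c] ρ[c/e](T)) → 2

== RESULT ==
e | f | c | g | h
8 | 8 | 8 | 7 | 8
8 | 8 | 8 | 7 | 8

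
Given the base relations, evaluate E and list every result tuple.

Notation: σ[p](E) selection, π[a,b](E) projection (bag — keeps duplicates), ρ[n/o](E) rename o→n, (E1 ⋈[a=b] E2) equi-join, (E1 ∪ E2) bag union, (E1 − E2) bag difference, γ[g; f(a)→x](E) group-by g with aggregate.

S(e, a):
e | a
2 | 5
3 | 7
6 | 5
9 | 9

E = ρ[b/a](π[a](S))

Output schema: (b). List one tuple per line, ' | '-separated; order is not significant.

Subexpression sizes:
  S → 4
  π[a](S) → 4
  ρ[b/a](π[a](S)) → 4

== RESULT ==
b
5
5
7
9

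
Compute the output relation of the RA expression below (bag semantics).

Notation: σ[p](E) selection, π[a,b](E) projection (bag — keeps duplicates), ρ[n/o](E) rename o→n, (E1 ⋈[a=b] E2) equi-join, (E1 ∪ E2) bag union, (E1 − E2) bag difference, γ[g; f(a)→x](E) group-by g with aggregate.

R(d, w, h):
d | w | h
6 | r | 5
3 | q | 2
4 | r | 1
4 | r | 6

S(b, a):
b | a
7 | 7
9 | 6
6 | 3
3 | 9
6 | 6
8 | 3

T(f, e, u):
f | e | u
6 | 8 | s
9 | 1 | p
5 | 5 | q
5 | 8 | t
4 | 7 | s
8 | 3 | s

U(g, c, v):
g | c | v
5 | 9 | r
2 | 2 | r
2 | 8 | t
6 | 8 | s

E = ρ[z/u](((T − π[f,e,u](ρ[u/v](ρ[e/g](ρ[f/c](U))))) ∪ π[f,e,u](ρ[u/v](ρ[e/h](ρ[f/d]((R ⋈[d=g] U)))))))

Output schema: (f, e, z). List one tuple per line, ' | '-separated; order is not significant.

Row counts bottom-up:
  T → 6
  U → 4
  ρ[f/c](U) → 4
  ρ[e/g](ρ[f/c](U)) → 4
  ρ[u/v](ρ[e/g](ρ[f/c](U))) → 4
  π[f,e,u](ρ[u/v](ρ[e/g](ρ[f/c](U)))) → 4
  (T − π[f,e,u](ρ[u/v](ρ[e/g](ρ[f/c](U))))) → 6
  R → 4
  U → 4
  (R ⋈[d=g] U) → 1
  ρ[f/d]((R ⋈[d=g] U)) → 1
  ρ[e/h](ρ[f/d]((R ⋈[d=g] U))) → 1
  ρ[u/v](ρ[e/h](ρ[f/d]((R ⋈[d=g] U)))) → 1
  π[f,e,u](ρ[u/v](ρ[e/h](ρ[f/d]((R ⋈[d=g] U))))) → 1
  ((T − π[f,e,u](ρ[u/v](ρ[e/g](ρ[f/c](U))))) ∪ π[f,e,u](ρ[u/v](ρ[e/h](ρ[f/d]((R ⋈[d=g] U)))))) → 7
  ρ[z/u](((T − π[f,e,u](ρ[u/v](ρ[e/g](ρ[f/c](U))))) ∪ π[f,e,u](ρ[u/v](ρ[e/h](ρ[f/d]((R ⋈[d=g] U))))))) → 7

== RESULT ==
f | e | z
4 | 7 | s
5 | 5 | q
5 | 8 | t
6 | 5 | s
6 | 8 | s
8 | 3 | s
9 | 1 | p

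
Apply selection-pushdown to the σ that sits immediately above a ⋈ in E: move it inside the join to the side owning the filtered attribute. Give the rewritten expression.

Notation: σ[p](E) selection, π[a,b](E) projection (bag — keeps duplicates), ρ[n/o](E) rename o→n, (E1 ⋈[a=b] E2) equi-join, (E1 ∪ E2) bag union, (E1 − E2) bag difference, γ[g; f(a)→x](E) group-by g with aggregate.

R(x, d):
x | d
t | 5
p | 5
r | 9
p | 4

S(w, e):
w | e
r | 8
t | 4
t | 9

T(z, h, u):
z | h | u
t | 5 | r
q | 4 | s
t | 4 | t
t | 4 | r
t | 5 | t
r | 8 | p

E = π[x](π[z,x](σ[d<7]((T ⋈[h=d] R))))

σ filters on d, owned by the right side.
E' = π[x](π[z,x]((T ⋈[h=d] σ[d<7](R))))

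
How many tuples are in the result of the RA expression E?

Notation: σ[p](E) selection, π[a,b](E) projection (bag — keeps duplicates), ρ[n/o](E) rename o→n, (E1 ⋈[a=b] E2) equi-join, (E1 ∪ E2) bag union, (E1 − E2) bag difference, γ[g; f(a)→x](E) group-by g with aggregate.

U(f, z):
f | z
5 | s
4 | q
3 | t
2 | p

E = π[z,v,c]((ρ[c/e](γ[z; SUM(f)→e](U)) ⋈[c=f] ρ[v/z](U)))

Row counts bottom-up:
  U → 4
  γ[z; SUM(f)→e](U) → 4
  ρ[c/e](γ[z; SUM(f)→e](U)) → 4
  U → 4
  ρ[v/z](U) → 4
  (ρ[c/e](γ[z; SUM(f)→e](U)) ⋈[c=f] ρ[v/z](U)) → 4
  π[z,v,c]((ρ[c/e](γ[z; SUM(f)→e](U)) ⋈[c=f] ρ[v/z](U))) → 4

|E| = 4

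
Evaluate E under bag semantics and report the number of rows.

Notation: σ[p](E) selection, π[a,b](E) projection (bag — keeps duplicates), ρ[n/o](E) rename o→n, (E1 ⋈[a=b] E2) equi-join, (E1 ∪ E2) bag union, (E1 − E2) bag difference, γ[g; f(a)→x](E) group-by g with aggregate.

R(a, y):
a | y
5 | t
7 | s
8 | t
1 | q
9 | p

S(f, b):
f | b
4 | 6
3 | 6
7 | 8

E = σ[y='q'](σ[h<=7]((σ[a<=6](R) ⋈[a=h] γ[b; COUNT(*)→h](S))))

Subexpression sizes:
  R → 5
  σ[a<=6](R) → 2
  S → 3
  γ[b; COUNT(*)→h](S) → 2
  (σ[a<=6](R) ⋈[a=h] γ[b; COUNT(*)→h](S)) → 1
  σ[h<=7]((σ[a<=6](R) ⋈[a=h] γ[b; COUNT(*)→h](S))) → 1
  σ[y='q'](σ[h<=7]((σ[a<=6](R) ⋈[a=h] γ[b; COUNT(*)→h](S)))) → 1

|E| = 1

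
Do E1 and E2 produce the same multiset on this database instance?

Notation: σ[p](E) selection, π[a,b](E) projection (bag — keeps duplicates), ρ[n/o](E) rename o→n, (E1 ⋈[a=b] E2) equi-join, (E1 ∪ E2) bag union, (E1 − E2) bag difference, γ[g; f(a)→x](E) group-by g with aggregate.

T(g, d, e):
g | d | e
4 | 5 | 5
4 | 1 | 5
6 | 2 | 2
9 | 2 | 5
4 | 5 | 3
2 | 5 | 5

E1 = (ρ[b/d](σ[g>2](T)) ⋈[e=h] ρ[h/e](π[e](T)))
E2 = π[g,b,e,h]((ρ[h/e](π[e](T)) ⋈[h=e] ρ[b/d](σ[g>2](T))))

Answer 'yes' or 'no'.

E1 subexpression sizes:
  T → 6
  σ[g>2](T) → 5
  ρ[b/d](σ[g>2](T)) → 5
  T → 6
  π[e](T) → 6
  ρ[h/e](π[e](T)) → 6
  (ρ[b/d](σ[g>2](T)) ⋈[e=h] ρ[h/e](π[e](T))) → 14
E2 subexpression sizes:
  T → 6
  π[e](T) → 6
  ρ[h/e](π[e](T)) → 6
  T → 6
  σ[g>2](T) → 5
  ρ[b/d](σ[g>2](T)) → 5
  (ρ[h/e](π[e](T)) ⋈[h=e] ρ[b/d](σ[g>2](T))) → 14
  π[g,b,e,h]((ρ[h/e](π[e](T)) ⋈[h=e] ρ[b/d](σ[g>2](T)))) → 14

E1 and E2 produce the same multiset:
g | b | e | h
4 | 1 | 5 | 5
4 | 1 | 5 | 5
4 | 1 | 5 | 5
4 | 1 | 5 | 5
4 | 5 | 3 | 3
4 | 5 | 5 | 5
4 | 5 | 5 | 5
4 | 5 | 5 | 5
4 | 5 | 5 | 5
6 | 2 | 2 | 2
9 | 2 | 5 | 5
9 | 2 | 5 | 5
9 | 2 | 5 | 5
9 | 2 | 5 | 5

yes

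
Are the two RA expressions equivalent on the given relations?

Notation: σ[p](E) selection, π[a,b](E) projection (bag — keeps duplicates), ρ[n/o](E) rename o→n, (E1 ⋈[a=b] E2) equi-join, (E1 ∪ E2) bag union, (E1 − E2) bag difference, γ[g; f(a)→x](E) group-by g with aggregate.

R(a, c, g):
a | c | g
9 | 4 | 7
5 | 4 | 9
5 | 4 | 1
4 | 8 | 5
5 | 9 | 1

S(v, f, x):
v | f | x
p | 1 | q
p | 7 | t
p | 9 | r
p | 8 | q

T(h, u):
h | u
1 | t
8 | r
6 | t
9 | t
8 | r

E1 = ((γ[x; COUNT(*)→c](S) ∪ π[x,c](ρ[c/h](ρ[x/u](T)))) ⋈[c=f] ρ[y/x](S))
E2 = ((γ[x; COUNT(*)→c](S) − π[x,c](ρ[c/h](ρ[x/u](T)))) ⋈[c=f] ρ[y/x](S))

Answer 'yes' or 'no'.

E1 subexpression sizes:
  S → 4
  γ[x; COUNT(*)→c](S) → 3
  T → 5
  ρ[x/u](T) → 5
  ρ[c/h](ρ[x/u](T)) → 5
  π[x,c](ρ[c/h](ρ[x/u](T))) → 5
  (γ[x; COUNT(*)→c](S) ∪ π[x,c](ρ[c/h](ρ[x/u](T)))) → 8
  S → 4
  ρ[y/x](S) → 4
  ((γ[x; COUNT(*)→c](S) ∪ π[x,c](ρ[c/h](ρ[x/u](T)))) ⋈[c=f] ρ[y/x](S)) → 6
E2 subexpression sizes:
  S → 4
  γ[x; COUNT(*)→c](S) → 3
  T → 5
  ρ[x/u](T) → 5
  ρ[c/h](ρ[x/u](T)) → 5
  π[x,c](ρ[c/h](ρ[x/u](T))) → 5
  (γ[x; COUNT(*)→c](S) − π[x,c](ρ[c/h](ρ[x/u](T)))) → 2
  S → 4
  ρ[y/x](S) → 4
  ((γ[x; COUNT(*)→c](S) − π[x,c](ρ[c/h](ρ[x/u](T)))) ⋈[c=f] ρ[y/x](S)) → 1

E1 result:
x | c | v | f | y
r | 1 | p | 1 | q
r | 8 | p | 8 | q
r | 8 | p | 8 | q
t | 1 | p | 1 | q
t | 1 | p | 1 | q
t | 9 | p | 9 | r
E2 result:
x | c | v | f | y
r | 1 | p | 1 | q
Witness: ('t', 9, 'p', 9, 'r') appears 1× in E1 but 0× in E2.

no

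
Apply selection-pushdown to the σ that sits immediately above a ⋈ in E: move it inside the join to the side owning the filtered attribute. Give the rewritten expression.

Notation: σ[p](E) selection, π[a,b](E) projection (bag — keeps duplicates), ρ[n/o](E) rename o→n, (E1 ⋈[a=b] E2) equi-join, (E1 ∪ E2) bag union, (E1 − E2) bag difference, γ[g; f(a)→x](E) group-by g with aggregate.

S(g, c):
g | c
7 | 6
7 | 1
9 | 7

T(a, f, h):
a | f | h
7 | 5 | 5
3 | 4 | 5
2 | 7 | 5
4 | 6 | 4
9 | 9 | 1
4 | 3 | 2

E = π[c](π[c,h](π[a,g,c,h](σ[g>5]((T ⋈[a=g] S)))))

σ filters on g, owned by the right side.
E' = π[c](π[c,h](π[a,g,c,h]((T ⋈[a=g] σ[g>5](S)))))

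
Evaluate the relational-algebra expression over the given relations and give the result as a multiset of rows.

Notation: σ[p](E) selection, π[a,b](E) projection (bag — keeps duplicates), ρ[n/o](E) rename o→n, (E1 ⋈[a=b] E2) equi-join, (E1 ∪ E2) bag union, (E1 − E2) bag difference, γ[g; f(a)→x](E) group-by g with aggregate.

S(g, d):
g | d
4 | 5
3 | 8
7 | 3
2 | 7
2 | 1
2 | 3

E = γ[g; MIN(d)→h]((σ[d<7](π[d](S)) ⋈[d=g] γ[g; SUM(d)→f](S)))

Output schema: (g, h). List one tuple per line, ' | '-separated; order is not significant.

Subexpression sizes:
  S → 6
  π[d](S) → 6
  σ[d<7](π[d](S)) → 4
  S → 6
  γ[g; SUM(d)→f](S) → 4
  (σ[d<7](π[d](S)) ⋈[d=g] γ[g; SUM(d)→f](S)) → 2
  γ[g; MIN(d)→h]((σ[d<7](π[d](S)) ⋈[d=g] γ[g; SUM(d)→f](S))) → 1

== RESULT ==
g | h
3 | 3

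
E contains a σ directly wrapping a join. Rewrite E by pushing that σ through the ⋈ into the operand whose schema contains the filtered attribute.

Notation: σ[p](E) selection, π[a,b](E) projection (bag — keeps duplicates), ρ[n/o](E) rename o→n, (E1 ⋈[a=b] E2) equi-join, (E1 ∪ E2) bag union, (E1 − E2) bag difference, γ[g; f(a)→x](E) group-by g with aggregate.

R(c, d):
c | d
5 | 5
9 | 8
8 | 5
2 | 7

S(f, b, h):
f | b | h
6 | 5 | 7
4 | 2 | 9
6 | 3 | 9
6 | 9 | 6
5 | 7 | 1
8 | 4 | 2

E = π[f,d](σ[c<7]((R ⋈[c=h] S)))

σ filters on c, owned by the left side.
E' = π[f,d]((σ[c<7](R) ⋈[c=h] S))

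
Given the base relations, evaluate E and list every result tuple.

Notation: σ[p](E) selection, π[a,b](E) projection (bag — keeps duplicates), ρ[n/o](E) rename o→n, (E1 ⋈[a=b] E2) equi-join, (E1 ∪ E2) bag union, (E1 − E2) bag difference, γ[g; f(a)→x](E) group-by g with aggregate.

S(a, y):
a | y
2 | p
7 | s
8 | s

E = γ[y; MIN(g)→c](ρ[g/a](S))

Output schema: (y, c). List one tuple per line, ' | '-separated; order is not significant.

Stepwise |·|:
  S → 3
  ρ[g/a](S) → 3
  γ[y; MIN(g)→c](ρ[g/a](S)) → 2

== RESULT ==
y | c
p | 2
s | 7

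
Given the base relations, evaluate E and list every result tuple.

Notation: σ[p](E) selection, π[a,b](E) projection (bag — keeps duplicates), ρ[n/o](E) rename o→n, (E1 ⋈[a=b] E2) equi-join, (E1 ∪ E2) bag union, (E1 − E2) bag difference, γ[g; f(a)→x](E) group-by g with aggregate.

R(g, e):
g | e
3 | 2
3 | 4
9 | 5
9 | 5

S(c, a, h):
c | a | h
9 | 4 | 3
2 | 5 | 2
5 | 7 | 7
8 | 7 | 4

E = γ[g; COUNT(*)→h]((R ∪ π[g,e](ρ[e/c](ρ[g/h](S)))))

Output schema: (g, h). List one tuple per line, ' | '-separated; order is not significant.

Per-node cardinality:
  R → 4
  S → 4
  ρ[g/h](S) → 4
  ρ[e/c](ρ[g/h](S)) → 4
  π[g,e](ρ[e/c](ρ[g/h](S))) → 4
  (R ∪ π[g,e](ρ[e/c](ρ[g/h](S)))) → 8
  γ[g; COUNT(*)→h]((R ∪ π[g,e](ρ[e/c](ρ[g/h](S))))) → 5

== RESULT ==
g | h
2 | 1
3 | 3
4 | 1
7 | 1
9 | 2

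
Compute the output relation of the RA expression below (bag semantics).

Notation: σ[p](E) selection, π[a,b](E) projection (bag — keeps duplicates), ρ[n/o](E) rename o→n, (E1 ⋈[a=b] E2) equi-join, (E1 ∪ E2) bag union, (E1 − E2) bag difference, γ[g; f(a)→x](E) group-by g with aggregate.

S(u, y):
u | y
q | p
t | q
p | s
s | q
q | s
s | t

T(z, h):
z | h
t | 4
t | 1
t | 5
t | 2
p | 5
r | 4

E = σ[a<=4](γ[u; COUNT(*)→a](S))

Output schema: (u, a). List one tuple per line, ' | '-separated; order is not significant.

Subexpression sizes:
  S → 6
  γ[u; COUNT(*)→a](S) → 4
  σ[a<=4](γ[u; COUNT(*)→a](S)) → 4

== RESULT ==
u | a
p | 1
q | 2
s | 2
t | 1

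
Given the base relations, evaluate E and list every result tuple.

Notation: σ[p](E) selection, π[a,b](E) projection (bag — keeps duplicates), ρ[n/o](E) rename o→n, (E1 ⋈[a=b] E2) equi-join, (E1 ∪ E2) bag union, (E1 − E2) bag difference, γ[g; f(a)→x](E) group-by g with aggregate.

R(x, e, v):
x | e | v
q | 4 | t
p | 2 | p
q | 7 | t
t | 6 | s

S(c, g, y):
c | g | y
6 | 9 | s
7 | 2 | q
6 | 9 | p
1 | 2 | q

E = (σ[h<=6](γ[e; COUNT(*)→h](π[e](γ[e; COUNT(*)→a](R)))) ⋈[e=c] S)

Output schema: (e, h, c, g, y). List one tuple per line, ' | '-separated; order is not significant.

Subexpression sizes:
  R → 4
  γ[e; COUNT(*)→a](R) → 4
  π[e](γ[e; COUNT(*)→a](R)) → 4
  γ[e; COUNT(*)→h](π[e](γ[e; COUNT(*)→a](R))) → 4
  σ[h<=6](γ[e; COUNT(*)→h](π[e](γ[e; COUNT(*)→a](R)))) → 4
  S → 4
  (σ[h<=6](γ[e; COUNT(*)→h](π[e](γ[e; COUNT(*)→a](R)))) ⋈[e=c] S) → 3

== RESULT ==
e | h | c | g | y
6 | 1 | 6 | 9 | p
6 | 1 | 6 | 9 | s
7 | 1 | 7 | 2 | q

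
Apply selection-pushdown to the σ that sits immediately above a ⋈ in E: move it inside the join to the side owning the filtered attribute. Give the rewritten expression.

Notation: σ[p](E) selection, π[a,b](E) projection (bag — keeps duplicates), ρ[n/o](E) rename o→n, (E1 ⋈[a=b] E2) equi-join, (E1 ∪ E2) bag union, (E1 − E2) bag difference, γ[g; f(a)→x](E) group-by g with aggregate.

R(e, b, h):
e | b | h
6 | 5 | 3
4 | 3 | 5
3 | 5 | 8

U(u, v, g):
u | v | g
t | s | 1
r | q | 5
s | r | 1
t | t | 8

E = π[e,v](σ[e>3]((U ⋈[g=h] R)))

σ filters on e, owned by the right side.
E' = π[e,v]((U ⋈[g=h] σ[e>3](R)))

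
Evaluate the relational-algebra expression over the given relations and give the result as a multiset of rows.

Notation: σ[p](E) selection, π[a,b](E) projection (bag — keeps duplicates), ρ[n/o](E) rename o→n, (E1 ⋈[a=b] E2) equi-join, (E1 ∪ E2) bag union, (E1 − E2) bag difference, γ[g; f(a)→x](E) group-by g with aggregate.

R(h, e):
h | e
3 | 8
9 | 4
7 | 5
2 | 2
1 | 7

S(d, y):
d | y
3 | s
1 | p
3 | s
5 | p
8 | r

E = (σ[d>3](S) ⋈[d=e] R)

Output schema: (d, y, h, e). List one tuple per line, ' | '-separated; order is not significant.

Subexpression sizes:
  S → 5
  σ[d>3](S) → 2
  R → 5
  (σ[d>3](S) ⋈[d=e] R) → 2

== RESULT ==
d | y | h | e
5 | p | 7 | 5
8 | r | 3 | 8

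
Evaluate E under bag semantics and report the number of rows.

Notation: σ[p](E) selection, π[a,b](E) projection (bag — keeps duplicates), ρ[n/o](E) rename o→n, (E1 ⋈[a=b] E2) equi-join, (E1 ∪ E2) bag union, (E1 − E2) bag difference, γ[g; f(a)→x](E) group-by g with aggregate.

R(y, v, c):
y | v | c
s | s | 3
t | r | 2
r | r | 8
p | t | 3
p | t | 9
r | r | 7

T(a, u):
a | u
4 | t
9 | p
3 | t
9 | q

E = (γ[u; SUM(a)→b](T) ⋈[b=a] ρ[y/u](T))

Subexpression sizes:
  T → 4
  γ[u; SUM(a)→b](T) → 3
  T → 4
  ρ[y/u](T) → 4
  (γ[u; SUM(a)→b](T) ⋈[b=a] ρ[y/u](T)) → 4

|E| = 4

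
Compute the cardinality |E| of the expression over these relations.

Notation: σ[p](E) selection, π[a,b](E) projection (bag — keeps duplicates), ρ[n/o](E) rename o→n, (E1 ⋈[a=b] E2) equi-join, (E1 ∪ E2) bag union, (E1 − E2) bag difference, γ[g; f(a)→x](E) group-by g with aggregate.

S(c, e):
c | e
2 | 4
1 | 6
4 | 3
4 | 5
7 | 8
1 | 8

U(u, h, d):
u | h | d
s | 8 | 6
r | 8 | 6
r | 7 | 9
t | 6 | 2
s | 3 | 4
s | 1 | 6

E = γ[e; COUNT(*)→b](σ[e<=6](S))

Row counts bottom-up:
  S → 6
  σ[e<=6](S) → 4
  γ[e; COUNT(*)→b](σ[e<=6](S)) → 4

|E| = 4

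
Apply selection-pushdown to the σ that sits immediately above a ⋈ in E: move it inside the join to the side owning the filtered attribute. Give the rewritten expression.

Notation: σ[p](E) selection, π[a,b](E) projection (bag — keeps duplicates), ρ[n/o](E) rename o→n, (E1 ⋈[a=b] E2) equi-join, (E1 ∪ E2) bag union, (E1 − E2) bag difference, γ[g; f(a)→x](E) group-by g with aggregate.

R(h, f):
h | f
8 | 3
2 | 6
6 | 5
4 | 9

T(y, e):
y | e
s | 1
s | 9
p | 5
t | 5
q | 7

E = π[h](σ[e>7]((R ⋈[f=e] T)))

σ filters on e, owned by the right side.
E' = π[h]((R ⋈[f=e] σ[e>7](T)))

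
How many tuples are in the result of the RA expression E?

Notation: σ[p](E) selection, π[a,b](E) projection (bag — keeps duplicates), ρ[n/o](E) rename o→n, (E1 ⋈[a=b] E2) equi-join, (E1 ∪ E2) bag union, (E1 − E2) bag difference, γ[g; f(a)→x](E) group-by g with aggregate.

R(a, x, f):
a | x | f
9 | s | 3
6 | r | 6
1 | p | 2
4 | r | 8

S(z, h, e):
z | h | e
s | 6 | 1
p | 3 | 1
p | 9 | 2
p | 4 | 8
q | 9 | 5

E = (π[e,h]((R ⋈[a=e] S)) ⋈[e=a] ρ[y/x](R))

Subexpression sizes:
  R → 4
  S → 5
  (R ⋈[a=e] S) → 2
  π[e,h]((R ⋈[a=e] S)) → 2
  R → 4
  ρ[y/x](R) → 4
  (π[e,h]((R ⋈[a=e] S)) ⋈[e=a] ρ[y/x](R)) → 2

|E| = 2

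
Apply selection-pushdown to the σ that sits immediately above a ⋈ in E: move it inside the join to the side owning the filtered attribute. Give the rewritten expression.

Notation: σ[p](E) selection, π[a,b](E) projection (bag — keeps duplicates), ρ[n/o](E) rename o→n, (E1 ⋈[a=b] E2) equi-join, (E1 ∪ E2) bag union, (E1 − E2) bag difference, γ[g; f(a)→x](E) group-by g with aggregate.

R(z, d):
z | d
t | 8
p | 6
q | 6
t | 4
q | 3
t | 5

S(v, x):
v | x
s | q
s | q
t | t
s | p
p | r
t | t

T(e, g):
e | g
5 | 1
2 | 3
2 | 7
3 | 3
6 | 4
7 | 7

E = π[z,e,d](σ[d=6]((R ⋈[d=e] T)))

σ filters on d, owned by the left side.
E' = π[z,e,d]((σ[d=6](R) ⋈[d=e] T))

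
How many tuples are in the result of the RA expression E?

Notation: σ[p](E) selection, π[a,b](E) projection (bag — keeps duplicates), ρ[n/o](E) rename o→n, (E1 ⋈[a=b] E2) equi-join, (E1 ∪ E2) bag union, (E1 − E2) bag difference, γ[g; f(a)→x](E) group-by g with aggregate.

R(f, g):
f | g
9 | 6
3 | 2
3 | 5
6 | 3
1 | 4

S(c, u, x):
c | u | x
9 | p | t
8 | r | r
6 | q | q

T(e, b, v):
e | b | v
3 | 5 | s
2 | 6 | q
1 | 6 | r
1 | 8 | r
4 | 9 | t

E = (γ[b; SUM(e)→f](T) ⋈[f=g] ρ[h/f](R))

Stepwise |·|:
  T → 5
  γ[b; SUM(e)→f](T) → 4
  R → 5
  ρ[h/f](R) → 5
  (γ[b; SUM(e)→f](T) ⋈[f=g] ρ[h/f](R)) → 3

|E| = 3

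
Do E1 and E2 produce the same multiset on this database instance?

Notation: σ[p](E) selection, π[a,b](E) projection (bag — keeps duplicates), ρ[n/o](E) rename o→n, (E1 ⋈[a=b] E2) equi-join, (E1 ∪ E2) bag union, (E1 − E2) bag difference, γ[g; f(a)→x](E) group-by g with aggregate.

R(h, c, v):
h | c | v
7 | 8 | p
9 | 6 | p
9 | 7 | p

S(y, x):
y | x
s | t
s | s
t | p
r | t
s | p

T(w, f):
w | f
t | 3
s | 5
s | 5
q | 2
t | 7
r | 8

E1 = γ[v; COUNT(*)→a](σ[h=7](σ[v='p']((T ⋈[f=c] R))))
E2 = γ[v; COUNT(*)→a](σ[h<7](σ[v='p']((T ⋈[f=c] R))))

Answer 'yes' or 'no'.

E1 row counts bottom-up:
  T → 6
  R → 3
  (T ⋈[f=c] R) → 2
  σ[v='p']((T ⋈[f=c] R)) → 2
  σ[h=7](σ[v='p']((T ⋈[f=c] R))) → 1
  γ[v; COUNT(*)→a](σ[h=7](σ[v='p']((T ⋈[f=c] R)))) → 1
E2 row counts bottom-up:
  T → 6
  R → 3
  (T ⋈[f=c] R) → 2
  σ[v='p']((T ⋈[f=c] R)) → 2
  σ[h<7](σ[v='p']((T ⋈[f=c] R))) → 0
  γ[v; COUNT(*)→a](σ[h<7](σ[v='p']((T ⋈[f=c] R)))) → 0

E1 result:
v | a
p | 1
E2 result:
v | a
(0 rows)
Witness: ('p', 1) appears 1× in E1 but 0× in E2.

no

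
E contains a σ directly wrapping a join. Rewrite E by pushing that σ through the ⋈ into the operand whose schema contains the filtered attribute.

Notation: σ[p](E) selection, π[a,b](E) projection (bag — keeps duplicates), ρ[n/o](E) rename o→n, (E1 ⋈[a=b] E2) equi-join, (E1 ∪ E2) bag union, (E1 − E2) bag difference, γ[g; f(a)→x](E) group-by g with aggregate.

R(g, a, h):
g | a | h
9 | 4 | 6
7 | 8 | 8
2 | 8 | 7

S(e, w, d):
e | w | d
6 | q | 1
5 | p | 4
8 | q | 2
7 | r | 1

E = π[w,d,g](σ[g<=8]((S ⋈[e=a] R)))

σ filters on g, owned by the right side.
E' = π[w,d,g]((S ⋈[e=a] σ[g<=8](R)))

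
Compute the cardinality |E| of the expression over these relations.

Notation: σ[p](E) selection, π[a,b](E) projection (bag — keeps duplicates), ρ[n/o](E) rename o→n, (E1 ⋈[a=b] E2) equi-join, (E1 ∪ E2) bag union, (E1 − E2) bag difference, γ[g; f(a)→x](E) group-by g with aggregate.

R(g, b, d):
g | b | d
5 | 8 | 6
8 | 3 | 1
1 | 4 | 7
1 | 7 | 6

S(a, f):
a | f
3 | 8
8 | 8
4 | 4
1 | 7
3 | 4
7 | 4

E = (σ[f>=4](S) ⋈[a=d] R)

Per-node cardinality:
  S → 6
  σ[f>=4](S) → 6
  R → 4
  (σ[f>=4](S) ⋈[a=d] R) → 2

|E| = 2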